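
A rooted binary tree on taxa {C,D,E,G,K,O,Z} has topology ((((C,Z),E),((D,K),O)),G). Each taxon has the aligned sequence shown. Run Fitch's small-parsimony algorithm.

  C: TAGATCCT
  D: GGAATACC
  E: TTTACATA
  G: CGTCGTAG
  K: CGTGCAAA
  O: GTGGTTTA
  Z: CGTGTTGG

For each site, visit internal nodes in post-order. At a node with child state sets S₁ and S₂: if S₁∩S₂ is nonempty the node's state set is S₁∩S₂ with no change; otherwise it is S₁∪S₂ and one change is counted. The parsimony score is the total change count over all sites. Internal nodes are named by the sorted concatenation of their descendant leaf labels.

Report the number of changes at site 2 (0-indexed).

3

[col 0] CZ: children C:{T}, Z:{C} ∪→ {C,T}; cost 1
[col 0] CEZ: children CZ:{C,T}, E:{T} ∩→ {T}; cost 0
[col 0] DK: children D:{G}, K:{C} ∪→ {C,G}; cost 1
[col 0] DKO: children DK:{C,G}, O:{G} ∩→ {G}; cost 0
[col 0] CDEKOZ: children CEZ:{T}, DKO:{G} ∪→ {G,T}; cost 1
[col 0] CDEGKOZ: children CDEKOZ:{G,T}, G:{C} ∪→ {C,G,T}; cost 1
[col 1] CZ: children C:{A}, Z:{G} ∪→ {A,G}; cost 1
[col 1] CEZ: children CZ:{A,G}, E:{T} ∪→ {A,G,T}; cost 1
[col 1] DK: children D:{G}, K:{G} ∩→ {G}; cost 0
[col 1] DKO: children DK:{G}, O:{T} ∪→ {G,T}; cost 1
[col 1] CDEKOZ: children CEZ:{A,G,T}, DKO:{G,T} ∩→ {G,T}; cost 0
[col 1] CDEGKOZ: children CDEKOZ:{G,T}, G:{G} ∩→ {G}; cost 0
[col 2] CZ: children C:{G}, Z:{T} ∪→ {G,T}; cost 1
[col 2] CEZ: children CZ:{G,T}, E:{T} ∩→ {T}; cost 0
[col 2] DK: children D:{A}, K:{T} ∪→ {A,T}; cost 1
[col 2] DKO: children DK:{A,T}, O:{G} ∪→ {A,G,T}; cost 1
[col 2] CDEKOZ: children CEZ:{T}, DKO:{A,G,T} ∩→ {T}; cost 0
[col 2] CDEGKOZ: children CDEKOZ:{T}, G:{T} ∩→ {T}; cost 0
[col 3] CZ: children C:{A}, Z:{G} ∪→ {A,G}; cost 1
[col 3] CEZ: children CZ:{A,G}, E:{A} ∩→ {A}; cost 0
[col 3] DK: children D:{A}, K:{G} ∪→ {A,G}; cost 1
[col 3] DKO: children DK:{A,G}, O:{G} ∩→ {G}; cost 0
[col 3] CDEKOZ: children CEZ:{A}, DKO:{G} ∪→ {A,G}; cost 1
[col 3] CDEGKOZ: children CDEKOZ:{A,G}, G:{C} ∪→ {A,C,G}; cost 1
[col 4] CZ: children C:{T}, Z:{T} ∩→ {T}; cost 0
[col 4] CEZ: children CZ:{T}, E:{C} ∪→ {C,T}; cost 1
[col 4] DK: children D:{T}, K:{C} ∪→ {C,T}; cost 1
[col 4] DKO: children DK:{C,T}, O:{T} ∩→ {T}; cost 0
[col 4] CDEKOZ: children CEZ:{C,T}, DKO:{T} ∩→ {T}; cost 0
[col 4] CDEGKOZ: children CDEKOZ:{T}, G:{G} ∪→ {G,T}; cost 1
[col 5] CZ: children C:{C}, Z:{T} ∪→ {C,T}; cost 1
[col 5] CEZ: children CZ:{C,T}, E:{A} ∪→ {A,C,T}; cost 1
[col 5] DK: children D:{A}, K:{A} ∩→ {A}; cost 0
[col 5] DKO: children DK:{A}, O:{T} ∪→ {A,T}; cost 1
[col 5] CDEKOZ: children CEZ:{A,C,T}, DKO:{A,T} ∩→ {A,T}; cost 0
[col 5] CDEGKOZ: children CDEKOZ:{A,T}, G:{T} ∩→ {T}; cost 0
[col 6] CZ: children C:{C}, Z:{G} ∪→ {C,G}; cost 1
[col 6] CEZ: children CZ:{C,G}, E:{T} ∪→ {C,G,T}; cost 1
[col 6] DK: children D:{C}, K:{A} ∪→ {A,C}; cost 1
[col 6] DKO: children DK:{A,C}, O:{T} ∪→ {A,C,T}; cost 1
[col 6] CDEKOZ: children CEZ:{C,G,T}, DKO:{A,C,T} ∩→ {C,T}; cost 0
[col 6] CDEGKOZ: children CDEKOZ:{C,T}, G:{A} ∪→ {A,C,T}; cost 1
[col 7] CZ: children C:{T}, Z:{G} ∪→ {G,T}; cost 1
[col 7] CEZ: children CZ:{G,T}, E:{A} ∪→ {A,G,T}; cost 1
[col 7] DK: children D:{C}, K:{A} ∪→ {A,C}; cost 1
[col 7] DKO: children DK:{A,C}, O:{A} ∩→ {A}; cost 0
[col 7] CDEKOZ: children CEZ:{A,G,T}, DKO:{A} ∩→ {A}; cost 0
[col 7] CDEGKOZ: children CDEKOZ:{A}, G:{G} ∪→ {A,G}; cost 1
per-site changes: [4, 3, 3, 4, 3, 3, 5, 4]; total = 29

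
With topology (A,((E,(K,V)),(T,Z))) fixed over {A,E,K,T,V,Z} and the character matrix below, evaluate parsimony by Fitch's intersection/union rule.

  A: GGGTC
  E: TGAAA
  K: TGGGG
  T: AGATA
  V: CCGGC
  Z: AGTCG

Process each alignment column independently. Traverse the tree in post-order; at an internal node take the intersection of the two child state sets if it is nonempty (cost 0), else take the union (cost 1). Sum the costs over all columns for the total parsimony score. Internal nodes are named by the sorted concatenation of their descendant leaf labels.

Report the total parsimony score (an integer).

site 0, node KV: K={T} ∪ V={C} → {C,T} (+1)
site 0, node EKV: E={T} ∩ KV={C,T} → {T} (+0)
site 0, node TZ: T={A} ∩ Z={A} → {A} (+0)
site 0, node EKTVZ: EKV={T} ∪ TZ={A} → {A,T} (+1)
site 0, node AEKTVZ: A={G} ∪ EKTVZ={A,T} → {A,G,T} (+1)
site 1, node KV: K={G} ∪ V={C} → {C,G} (+1)
site 1, node EKV: E={G} ∩ KV={C,G} → {G} (+0)
site 1, node TZ: T={G} ∩ Z={G} → {G} (+0)
site 1, node EKTVZ: EKV={G} ∩ TZ={G} → {G} (+0)
site 1, node AEKTVZ: A={G} ∩ EKTVZ={G} → {G} (+0)
site 2, node KV: K={G} ∩ V={G} → {G} (+0)
site 2, node EKV: E={A} ∪ KV={G} → {A,G} (+1)
site 2, node TZ: T={A} ∪ Z={T} → {A,T} (+1)
site 2, node EKTVZ: EKV={A,G} ∩ TZ={A,T} → {A} (+0)
site 2, node AEKTVZ: A={G} ∪ EKTVZ={A} → {A,G} (+1)
site 3, node KV: K={G} ∩ V={G} → {G} (+0)
site 3, node EKV: E={A} ∪ KV={G} → {A,G} (+1)
site 3, node TZ: T={T} ∪ Z={C} → {C,T} (+1)
site 3, node EKTVZ: EKV={A,G} ∪ TZ={C,T} → {A,C,G,T} (+1)
site 3, node AEKTVZ: A={T} ∩ EKTVZ={A,C,G,T} → {T} (+0)
site 4, node KV: K={G} ∪ V={C} → {C,G} (+1)
site 4, node EKV: E={A} ∪ KV={C,G} → {A,C,G} (+1)
site 4, node TZ: T={A} ∪ Z={G} → {A,G} (+1)
site 4, node EKTVZ: EKV={A,C,G} ∩ TZ={A,G} → {A,G} (+0)
site 4, node AEKTVZ: A={C} ∪ EKTVZ={A,G} → {A,C,G} (+1)
per-site changes: [3, 1, 3, 3, 4]; total = 14

14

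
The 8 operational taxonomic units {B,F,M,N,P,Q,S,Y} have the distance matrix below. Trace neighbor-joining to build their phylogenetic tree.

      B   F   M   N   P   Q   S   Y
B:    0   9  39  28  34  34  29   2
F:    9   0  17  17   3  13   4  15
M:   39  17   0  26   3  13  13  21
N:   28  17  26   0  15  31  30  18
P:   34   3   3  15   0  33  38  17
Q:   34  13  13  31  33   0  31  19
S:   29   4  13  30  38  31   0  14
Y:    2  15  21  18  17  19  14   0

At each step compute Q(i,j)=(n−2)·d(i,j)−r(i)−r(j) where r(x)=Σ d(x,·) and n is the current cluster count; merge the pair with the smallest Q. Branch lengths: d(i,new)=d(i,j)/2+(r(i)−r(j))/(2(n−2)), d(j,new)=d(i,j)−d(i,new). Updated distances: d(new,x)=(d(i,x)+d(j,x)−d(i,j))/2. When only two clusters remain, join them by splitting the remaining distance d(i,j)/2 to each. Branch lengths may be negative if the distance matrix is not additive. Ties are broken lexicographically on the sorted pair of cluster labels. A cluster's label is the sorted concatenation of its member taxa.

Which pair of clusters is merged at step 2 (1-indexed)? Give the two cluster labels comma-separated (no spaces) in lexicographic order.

M,P

step 1: merge (B,Y) at d=2, Q=-269; branch lengths B→27/4, Y→-19/4; new cluster BY
  updated: d(BY,F)=11, d(BY,M)=29, d(BY,N)=22, d(BY,P)=49/2, d(BY,Q)=51/2, d(BY,S)=41/2
step 2: merge (M,P) at d=3, Q=-405/2; branch lengths M→-1/20, P→61/20; new cluster MP
  updated: d(BY,MP)=101/4, d(F,MP)=17/2, d(MP,N)=19, d(MP,Q)=43/2, d(MP,S)=24
step 3: merge (F,S) at d=4, Q=-147; branch lengths F→-5, S→9; new cluster FS
  updated: d(BY,FS)=55/4, d(FS,MP)=57/4, d(FS,N)=43/2, d(FS,Q)=20
step 4: merge (MP,N) at d=19, Q=-233/2; branch lengths MP→29/4, N→47/4; new cluster MNP
  updated: d(BY,MNP)=113/8, d(FS,MNP)=67/8, d(MNP,Q)=67/4
step 5: merge (BY,FS) at d=55/4, Q=-68; branch lengths BY→155/16, FS→65/16; new cluster BFSY
  updated: d(BFSY,MNP)=35/8, d(BFSY,Q)=127/8
step 6: merge (BFSY,MNP) at d=35/8, Q=-37; branch lengths BFSY→7/4, MNP→21/8; new cluster BFMNPSY
  updated: d(BFMNPSY,Q)=113/8
step 7: merge (BFMNPSY,Q) at d=113/8; branch lengths BFMNPSY→113/16, Q→113/16; new cluster BFMNPQSY
final tree: ((((B:27/4,Y:-19/4):155/16,(F:-5,S:9):65/16):7/4,((M:-1/20,P:61/20):29/4,N:47/4):21/8):113/16,Q:113/16)
total length: 241/4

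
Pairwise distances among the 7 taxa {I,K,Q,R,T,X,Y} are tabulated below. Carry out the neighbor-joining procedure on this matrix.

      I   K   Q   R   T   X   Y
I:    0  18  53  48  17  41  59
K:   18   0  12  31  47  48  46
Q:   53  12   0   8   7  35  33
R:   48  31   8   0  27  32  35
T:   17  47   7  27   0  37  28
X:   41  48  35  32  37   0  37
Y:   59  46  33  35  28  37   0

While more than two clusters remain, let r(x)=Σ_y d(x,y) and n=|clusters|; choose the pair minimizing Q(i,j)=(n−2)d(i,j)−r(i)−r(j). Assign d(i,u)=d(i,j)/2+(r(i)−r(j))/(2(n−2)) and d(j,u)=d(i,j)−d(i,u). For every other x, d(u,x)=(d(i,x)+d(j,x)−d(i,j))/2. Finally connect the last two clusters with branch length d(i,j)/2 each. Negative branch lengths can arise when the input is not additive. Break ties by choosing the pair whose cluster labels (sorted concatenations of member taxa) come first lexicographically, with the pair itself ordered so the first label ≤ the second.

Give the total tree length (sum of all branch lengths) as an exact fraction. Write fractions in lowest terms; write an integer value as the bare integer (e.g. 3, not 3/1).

1565/16

step 1: merge (I,K) at d=18, Q=-348; branch lengths I→62/5, K→28/5; new cluster IK
  updated: d(IK,Q)=47/2, d(IK,R)=61/2, d(IK,T)=23, d(IK,X)=71/2, d(IK,Y)=87/2
step 2: merge (Q,R) at d=8, Q=-207; branch lengths Q→3/4, R→29/4; new cluster QR
  updated: d(IK,QR)=23, d(QR,T)=13, d(QR,X)=59/2, d(QR,Y)=30
step 3: merge (X,Y) at d=37, Q=-333/2; branch lengths X→223/12, Y→221/12; new cluster XY
  updated: d(IK,XY)=21, d(QR,XY)=45/4, d(T,XY)=14
step 4: merge (IK,XY) at d=21, Q=-285/4; branch lengths IK→251/16, XY→85/16; new cluster IKXY
  updated: d(IKXY,QR)=53/8, d(IKXY,T)=8
step 5: merge (IKXY,QR) at d=53/8, Q=-221/8; branch lengths IKXY→13/16, QR→93/16; new cluster IKQRXY
  updated: d(IKQRXY,T)=115/16
step 6: merge (IKQRXY,T) at d=115/16; branch lengths IKQRXY→115/32, T→115/32; new cluster IKQRTXY
final tree: ((((I:62/5,K:28/5):251/16,(X:223/12,Y:221/12):85/16):13/16,(Q:3/4,R:29/4):93/16):115/32,T:115/32)
total length: 1565/16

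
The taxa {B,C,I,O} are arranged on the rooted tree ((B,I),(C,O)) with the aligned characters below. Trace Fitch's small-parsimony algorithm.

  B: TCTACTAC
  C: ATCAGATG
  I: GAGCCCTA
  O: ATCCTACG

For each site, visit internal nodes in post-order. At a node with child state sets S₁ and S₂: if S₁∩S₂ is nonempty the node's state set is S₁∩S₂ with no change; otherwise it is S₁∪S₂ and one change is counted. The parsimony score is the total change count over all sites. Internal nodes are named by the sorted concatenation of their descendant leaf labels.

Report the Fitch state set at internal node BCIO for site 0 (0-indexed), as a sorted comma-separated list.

BI@0: {T} ∪ {G} = {G,T} (union, +1)
CO@0: {A} ∩ {A} = {A} (intersection, +0)
BCIO@0: {G,T} ∪ {A} = {A,G,T} (union, +1)
BI@1: {C} ∪ {A} = {A,C} (union, +1)
CO@1: {T} ∩ {T} = {T} (intersection, +0)
BCIO@1: {A,C} ∪ {T} = {A,C,T} (union, +1)
BI@2: {T} ∪ {G} = {G,T} (union, +1)
CO@2: {C} ∩ {C} = {C} (intersection, +0)
BCIO@2: {G,T} ∪ {C} = {C,G,T} (union, +1)
BI@3: {A} ∪ {C} = {A,C} (union, +1)
CO@3: {A} ∪ {C} = {A,C} (union, +1)
BCIO@3: {A,C} ∩ {A,C} = {A,C} (intersection, +0)
BI@4: {C} ∩ {C} = {C} (intersection, +0)
CO@4: {G} ∪ {T} = {G,T} (union, +1)
BCIO@4: {C} ∪ {G,T} = {C,G,T} (union, +1)
BI@5: {T} ∪ {C} = {C,T} (union, +1)
CO@5: {A} ∩ {A} = {A} (intersection, +0)
BCIO@5: {C,T} ∪ {A} = {A,C,T} (union, +1)
BI@6: {A} ∪ {T} = {A,T} (union, +1)
CO@6: {T} ∪ {C} = {C,T} (union, +1)
BCIO@6: {A,T} ∩ {C,T} = {T} (intersection, +0)
BI@7: {C} ∪ {A} = {A,C} (union, +1)
CO@7: {G} ∩ {G} = {G} (intersection, +0)
BCIO@7: {A,C} ∪ {G} = {A,C,G} (union, +1)
per-site changes: [2, 2, 2, 2, 2, 2, 2, 2]; total = 16

A,G,T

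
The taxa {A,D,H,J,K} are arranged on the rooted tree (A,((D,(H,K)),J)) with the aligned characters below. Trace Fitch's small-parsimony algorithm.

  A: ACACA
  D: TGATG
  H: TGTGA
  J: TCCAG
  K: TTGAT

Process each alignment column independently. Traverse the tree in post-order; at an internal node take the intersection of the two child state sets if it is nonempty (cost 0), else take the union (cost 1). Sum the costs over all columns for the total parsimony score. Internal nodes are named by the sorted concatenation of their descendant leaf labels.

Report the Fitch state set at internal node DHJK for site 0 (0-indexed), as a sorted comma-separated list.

T

HK@0: {T} ∩ {T} = {T} (intersection, +0)
DHK@0: {T} ∩ {T} = {T} (intersection, +0)
DHJK@0: {T} ∩ {T} = {T} (intersection, +0)
ADHJK@0: {A} ∪ {T} = {A,T} (union, +1)
HK@1: {G} ∪ {T} = {G,T} (union, +1)
DHK@1: {G} ∩ {G,T} = {G} (intersection, +0)
DHJK@1: {G} ∪ {C} = {C,G} (union, +1)
ADHJK@1: {C} ∩ {C,G} = {C} (intersection, +0)
HK@2: {T} ∪ {G} = {G,T} (union, +1)
DHK@2: {A} ∪ {G,T} = {A,G,T} (union, +1)
DHJK@2: {A,G,T} ∪ {C} = {A,C,G,T} (union, +1)
ADHJK@2: {A} ∩ {A,C,G,T} = {A} (intersection, +0)
HK@3: {G} ∪ {A} = {A,G} (union, +1)
DHK@3: {T} ∪ {A,G} = {A,G,T} (union, +1)
DHJK@3: {A,G,T} ∩ {A} = {A} (intersection, +0)
ADHJK@3: {C} ∪ {A} = {A,C} (union, +1)
HK@4: {A} ∪ {T} = {A,T} (union, +1)
DHK@4: {G} ∪ {A,T} = {A,G,T} (union, +1)
DHJK@4: {A,G,T} ∩ {G} = {G} (intersection, +0)
ADHJK@4: {A} ∪ {G} = {A,G} (union, +1)
per-site changes: [1, 2, 3, 3, 3]; total = 12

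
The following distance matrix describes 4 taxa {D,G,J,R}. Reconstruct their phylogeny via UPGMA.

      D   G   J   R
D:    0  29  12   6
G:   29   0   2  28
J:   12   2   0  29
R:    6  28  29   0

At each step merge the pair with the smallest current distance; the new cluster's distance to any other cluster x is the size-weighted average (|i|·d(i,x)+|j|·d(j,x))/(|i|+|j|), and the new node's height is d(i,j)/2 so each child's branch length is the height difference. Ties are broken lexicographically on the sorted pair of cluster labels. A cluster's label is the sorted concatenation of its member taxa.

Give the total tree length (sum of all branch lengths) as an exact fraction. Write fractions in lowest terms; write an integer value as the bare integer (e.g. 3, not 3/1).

57/2

step 1: merge (G,J) at d=2; branch lengths G→1, J→1; new cluster GJ
  updated: d(D,GJ)=41/2, d(GJ,R)=57/2
step 2: merge (D,R) at d=6; branch lengths D→3, R→3; new cluster DR
  updated: d(DR,GJ)=49/2
step 3: merge (DR,GJ) at d=49/2; branch lengths DR→37/4, GJ→45/4; new cluster DGJR
final tree: ((D:3,R:3):37/4,(G:1,J:1):45/4)
total length: 57/2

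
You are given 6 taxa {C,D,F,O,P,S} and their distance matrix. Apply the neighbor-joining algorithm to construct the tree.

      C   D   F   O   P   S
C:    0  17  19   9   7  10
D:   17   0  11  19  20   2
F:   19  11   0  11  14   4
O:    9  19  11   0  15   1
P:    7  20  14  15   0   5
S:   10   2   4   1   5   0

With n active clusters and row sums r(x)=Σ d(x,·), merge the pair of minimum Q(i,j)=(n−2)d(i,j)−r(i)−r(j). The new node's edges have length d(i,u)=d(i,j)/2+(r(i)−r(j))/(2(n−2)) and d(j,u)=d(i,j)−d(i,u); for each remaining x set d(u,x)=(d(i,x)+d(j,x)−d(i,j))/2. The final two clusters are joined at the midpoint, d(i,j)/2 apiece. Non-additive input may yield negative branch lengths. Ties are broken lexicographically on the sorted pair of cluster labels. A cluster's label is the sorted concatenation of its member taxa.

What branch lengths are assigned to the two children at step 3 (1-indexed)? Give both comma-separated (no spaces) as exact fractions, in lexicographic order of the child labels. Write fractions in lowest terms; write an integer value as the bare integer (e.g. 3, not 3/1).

iteration 1: select C,P (d=7, Q=-95); attach at lengths (29/8, 27/8); label the merged cluster CP
  updated: d(CP,D)=15, d(CP,F)=13, d(CP,O)=17/2, d(CP,S)=4
iteration 2: select CP,O (d=17/2, Q=-109/2); attach at lengths (53/12, 49/12); label the merged cluster COP
  updated: d(COP,D)=51/4, d(COP,F)=31/4, d(COP,S)=-7/4
iteration 3: select COP,S (d=-7/4, Q=-53/2); attach at lengths (11/4, -9/2); label the merged cluster COPS
  updated: d(COPS,D)=33/4, d(COPS,F)=27/4
iteration 4: select COPS,D (d=33/4, Q=-26); attach at lengths (2, 25/4); label the merged cluster CDOPS
  updated: d(CDOPS,F)=19/4
iteration 5: select CDOPS,F (d=19/4); attach at lengths (19/8, 19/8); label the merged cluster CDFOPS
final tree: (((((C:29/8,P:27/8):53/12,O:49/12):11/4,S:-9/2):2,D:25/4):19/8,F:19/8)
total length: 107/4

11/4,-9/2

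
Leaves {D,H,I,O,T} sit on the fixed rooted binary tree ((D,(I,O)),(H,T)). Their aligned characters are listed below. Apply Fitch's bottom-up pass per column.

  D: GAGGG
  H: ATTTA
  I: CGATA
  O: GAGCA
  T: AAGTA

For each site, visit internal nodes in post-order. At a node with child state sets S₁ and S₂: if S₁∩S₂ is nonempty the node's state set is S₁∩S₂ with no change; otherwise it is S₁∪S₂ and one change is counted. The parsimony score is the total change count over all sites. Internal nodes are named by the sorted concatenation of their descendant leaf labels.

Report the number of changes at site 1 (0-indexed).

IO@0: {C} ∪ {G} = {C,G} (union, +1)
DIO@0: {G} ∩ {C,G} = {G} (intersection, +0)
HT@0: {A} ∩ {A} = {A} (intersection, +0)
DHIOT@0: {G} ∪ {A} = {A,G} (union, +1)
IO@1: {G} ∪ {A} = {A,G} (union, +1)
DIO@1: {A} ∩ {A,G} = {A} (intersection, +0)
HT@1: {T} ∪ {A} = {A,T} (union, +1)
DHIOT@1: {A} ∩ {A,T} = {A} (intersection, +0)
IO@2: {A} ∪ {G} = {A,G} (union, +1)
DIO@2: {G} ∩ {A,G} = {G} (intersection, +0)
HT@2: {T} ∪ {G} = {G,T} (union, +1)
DHIOT@2: {G} ∩ {G,T} = {G} (intersection, +0)
IO@3: {T} ∪ {C} = {C,T} (union, +1)
DIO@3: {G} ∪ {C,T} = {C,G,T} (union, +1)
HT@3: {T} ∩ {T} = {T} (intersection, +0)
DHIOT@3: {C,G,T} ∩ {T} = {T} (intersection, +0)
IO@4: {A} ∩ {A} = {A} (intersection, +0)
DIO@4: {G} ∪ {A} = {A,G} (union, +1)
HT@4: {A} ∩ {A} = {A} (intersection, +0)
DHIOT@4: {A,G} ∩ {A} = {A} (intersection, +0)
per-site changes: [2, 2, 2, 2, 1]; total = 9

2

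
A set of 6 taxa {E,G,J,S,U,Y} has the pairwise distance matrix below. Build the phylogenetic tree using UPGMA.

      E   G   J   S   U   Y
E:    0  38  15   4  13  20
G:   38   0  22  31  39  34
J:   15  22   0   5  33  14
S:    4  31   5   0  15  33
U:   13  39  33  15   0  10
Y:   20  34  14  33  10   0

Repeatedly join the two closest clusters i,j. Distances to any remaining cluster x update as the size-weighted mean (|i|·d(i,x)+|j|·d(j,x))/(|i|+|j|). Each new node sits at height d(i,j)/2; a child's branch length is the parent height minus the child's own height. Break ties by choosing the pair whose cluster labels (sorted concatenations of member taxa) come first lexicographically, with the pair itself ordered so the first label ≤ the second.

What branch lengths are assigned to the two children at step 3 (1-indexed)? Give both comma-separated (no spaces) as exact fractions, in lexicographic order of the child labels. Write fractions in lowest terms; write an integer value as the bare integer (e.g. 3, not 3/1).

step 1: merge (E,S) at d=4; branch lengths E→2, S→2; new cluster ES
  updated: d(ES,G)=69/2, d(ES,J)=10, d(ES,U)=14, d(ES,Y)=53/2
step 2: merge (ES,J) at d=10; branch lengths ES→3, J→5; new cluster EJS
  updated: d(EJS,G)=91/3, d(EJS,U)=61/3, d(EJS,Y)=67/3
step 3: merge (U,Y) at d=10; branch lengths U→5, Y→5; new cluster UY
  updated: d(EJS,UY)=64/3, d(G,UY)=73/2
step 4: merge (EJS,UY) at d=64/3; branch lengths EJS→17/3, UY→17/3; new cluster EJSUY
  updated: d(EJSUY,G)=164/5
step 5: merge (EJSUY,G) at d=164/5; branch lengths EJSUY→86/15, G→82/5; new cluster EGJSUY
final tree: ((((E:2,S:2):3,J:5):17/3,(U:5,Y:5):17/3):86/15,G:82/5)
total length: 832/15

5,5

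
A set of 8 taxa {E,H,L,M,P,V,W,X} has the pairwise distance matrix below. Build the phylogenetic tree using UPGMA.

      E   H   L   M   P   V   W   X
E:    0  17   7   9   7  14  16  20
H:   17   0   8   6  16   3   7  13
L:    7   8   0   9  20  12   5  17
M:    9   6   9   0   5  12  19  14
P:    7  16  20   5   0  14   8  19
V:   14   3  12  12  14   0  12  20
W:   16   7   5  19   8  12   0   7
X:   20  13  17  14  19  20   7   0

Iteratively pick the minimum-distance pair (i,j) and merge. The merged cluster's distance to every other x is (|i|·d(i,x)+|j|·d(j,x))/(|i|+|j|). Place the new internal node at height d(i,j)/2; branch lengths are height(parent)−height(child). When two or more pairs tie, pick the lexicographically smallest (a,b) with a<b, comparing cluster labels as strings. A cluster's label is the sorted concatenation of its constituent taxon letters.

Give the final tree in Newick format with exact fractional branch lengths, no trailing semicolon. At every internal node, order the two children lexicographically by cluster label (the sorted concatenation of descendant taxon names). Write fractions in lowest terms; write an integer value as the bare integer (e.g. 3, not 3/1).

iteration 1: select H,V (d=3); attach at lengths (3/2, 3/2); label the merged cluster HV
  updated: d(E,HV)=31/2, d(HV,L)=10, d(HV,M)=9, d(HV,P)=15, d(HV,W)=19/2, d(HV,X)=33/2
iteration 2: select L,W (d=5); attach at lengths (5/2, 5/2); label the merged cluster LW
  updated: d(E,LW)=23/2, d(HV,LW)=39/4, d(LW,M)=14, d(LW,P)=14, d(LW,X)=12
iteration 3: select M,P (d=5); attach at lengths (5/2, 5/2); label the merged cluster MP
  updated: d(E,MP)=8, d(HV,MP)=12, d(LW,MP)=14, d(MP,X)=33/2
iteration 4: select E,MP (d=8); attach at lengths (4, 3/2); label the merged cluster EMP
  updated: d(EMP,HV)=79/6, d(EMP,LW)=79/6, d(EMP,X)=53/3
iteration 5: select HV,LW (d=39/4); attach at lengths (27/8, 19/8); label the merged cluster HLVW
  updated: d(EMP,HLVW)=79/6, d(HLVW,X)=57/4
iteration 6: select EMP,HLVW (d=79/6); attach at lengths (31/12, 41/24); label the merged cluster EHLMPVW
  updated: d(EHLMPVW,X)=110/7
iteration 7: select EHLMPVW,X (d=110/7); attach at lengths (107/84, 55/7); label the merged cluster EHLMPVWX
final tree: (((E:4,(M:5/2,P:5/2):3/2):31/12,((H:3/2,V:3/2):27/8,(L:5/2,W:5/2):19/8):41/24):107/84,X:55/7)
total length: 6329/168

(((E:4,(M:5/2,P:5/2):3/2):31/12,((H:3/2,V:3/2):27/8,(L:5/2,W:5/2):19/8):41/24):107/84,X:55/7)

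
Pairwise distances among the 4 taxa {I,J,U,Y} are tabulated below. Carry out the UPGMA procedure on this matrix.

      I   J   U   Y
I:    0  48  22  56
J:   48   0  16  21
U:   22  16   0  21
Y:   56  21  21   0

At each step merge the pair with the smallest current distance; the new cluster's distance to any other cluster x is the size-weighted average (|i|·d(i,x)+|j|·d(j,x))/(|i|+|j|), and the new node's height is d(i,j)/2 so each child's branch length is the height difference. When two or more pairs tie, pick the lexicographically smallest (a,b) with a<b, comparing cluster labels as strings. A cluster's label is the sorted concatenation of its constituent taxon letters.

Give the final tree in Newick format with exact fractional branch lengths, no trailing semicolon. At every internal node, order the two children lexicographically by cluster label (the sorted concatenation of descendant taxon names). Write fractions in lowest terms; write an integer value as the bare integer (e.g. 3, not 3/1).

iteration 1: select J,U (d=16); attach at lengths (8, 8); label the merged cluster JU
  updated: d(I,JU)=35, d(JU,Y)=21
iteration 2: select JU,Y (d=21); attach at lengths (5/2, 21/2); label the merged cluster JUY
  updated: d(I,JUY)=42
iteration 3: select I,JUY (d=42); attach at lengths (21, 21/2); label the merged cluster IJUY
final tree: (I:21,((J:8,U:8):5/2,Y:21/2):21/2)
total length: 121/2

(I:21,((J:8,U:8):5/2,Y:21/2):21/2)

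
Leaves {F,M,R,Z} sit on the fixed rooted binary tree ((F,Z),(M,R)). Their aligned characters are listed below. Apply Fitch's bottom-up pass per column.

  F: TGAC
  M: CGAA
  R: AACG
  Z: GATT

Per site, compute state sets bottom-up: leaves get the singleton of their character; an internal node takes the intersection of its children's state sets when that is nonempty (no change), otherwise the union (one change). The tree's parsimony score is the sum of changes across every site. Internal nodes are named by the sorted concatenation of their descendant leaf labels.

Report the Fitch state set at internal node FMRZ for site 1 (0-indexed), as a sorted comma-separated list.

[col 0] FZ: children F:{T}, Z:{G} ∪→ {G,T}; cost 1
[col 0] MR: children M:{C}, R:{A} ∪→ {A,C}; cost 1
[col 0] FMRZ: children FZ:{G,T}, MR:{A,C} ∪→ {A,C,G,T}; cost 1
[col 1] FZ: children F:{G}, Z:{A} ∪→ {A,G}; cost 1
[col 1] MR: children M:{G}, R:{A} ∪→ {A,G}; cost 1
[col 1] FMRZ: children FZ:{A,G}, MR:{A,G} ∩→ {A,G}; cost 0
[col 2] FZ: children F:{A}, Z:{T} ∪→ {A,T}; cost 1
[col 2] MR: children M:{A}, R:{C} ∪→ {A,C}; cost 1
[col 2] FMRZ: children FZ:{A,T}, MR:{A,C} ∩→ {A}; cost 0
[col 3] FZ: children F:{C}, Z:{T} ∪→ {C,T}; cost 1
[col 3] MR: children M:{A}, R:{G} ∪→ {A,G}; cost 1
[col 3] FMRZ: children FZ:{C,T}, MR:{A,G} ∪→ {A,C,G,T}; cost 1
per-site changes: [3, 2, 2, 3]; total = 10

A,G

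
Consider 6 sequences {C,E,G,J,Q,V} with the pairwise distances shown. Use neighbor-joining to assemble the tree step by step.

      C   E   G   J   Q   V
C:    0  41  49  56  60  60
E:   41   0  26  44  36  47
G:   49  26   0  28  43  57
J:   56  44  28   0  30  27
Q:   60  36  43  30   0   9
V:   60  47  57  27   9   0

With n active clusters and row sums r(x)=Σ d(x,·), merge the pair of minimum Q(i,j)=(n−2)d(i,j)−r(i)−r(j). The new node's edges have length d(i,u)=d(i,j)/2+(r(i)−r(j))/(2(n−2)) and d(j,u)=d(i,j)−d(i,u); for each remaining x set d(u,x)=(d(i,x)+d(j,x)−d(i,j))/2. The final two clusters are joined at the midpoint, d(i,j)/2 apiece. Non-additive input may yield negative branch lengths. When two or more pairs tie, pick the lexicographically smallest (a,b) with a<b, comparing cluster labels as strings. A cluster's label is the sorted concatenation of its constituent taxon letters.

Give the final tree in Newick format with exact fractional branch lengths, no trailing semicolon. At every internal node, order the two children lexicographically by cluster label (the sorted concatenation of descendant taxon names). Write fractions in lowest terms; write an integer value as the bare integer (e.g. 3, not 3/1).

(((C:481/16,E:175/16):63/16,G:209/16):187/32,(J:31/3,(Q:7/4,V:29/4):41/3):187/32)

iteration 1: select Q,V (d=9, Q=-342); attach at lengths (7/4, 29/4); label the merged cluster QV
  updated: d(C,QV)=111/2, d(E,QV)=37, d(G,QV)=91/2, d(J,QV)=24
iteration 2: select J,QV (d=24, Q=-242); attach at lengths (31/3, 41/3); label the merged cluster JQV
  updated: d(C,JQV)=175/4, d(E,JQV)=57/2, d(G,JQV)=99/4
iteration 3: select C,E (d=41, Q=-589/4); attach at lengths (481/16, 175/16); label the merged cluster CE
  updated: d(CE,G)=17, d(CE,JQV)=125/8
iteration 4: select CE,G (d=17, Q=-459/8); attach at lengths (63/16, 209/16); label the merged cluster CEG
  updated: d(CEG,JQV)=187/16
iteration 5: select CEG,JQV (d=187/16); attach at lengths (187/32, 187/32); label the merged cluster CEGJQV
final tree: (((C:481/16,E:175/16):63/16,G:209/16):187/32,(J:31/3,(Q:7/4,V:29/4):41/3):187/32)
total length: 1643/16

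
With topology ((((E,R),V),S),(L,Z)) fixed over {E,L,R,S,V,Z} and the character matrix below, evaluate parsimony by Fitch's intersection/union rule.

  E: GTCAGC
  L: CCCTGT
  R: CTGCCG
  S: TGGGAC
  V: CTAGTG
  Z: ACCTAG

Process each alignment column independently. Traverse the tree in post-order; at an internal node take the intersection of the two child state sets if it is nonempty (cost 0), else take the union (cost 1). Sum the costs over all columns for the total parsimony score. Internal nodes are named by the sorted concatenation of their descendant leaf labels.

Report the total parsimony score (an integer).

18

site 0, node ER: E={G} ∪ R={C} → {C,G} (+1)
site 0, node ERV: ER={C,G} ∩ V={C} → {C} (+0)
site 0, node ERSV: ERV={C} ∪ S={T} → {C,T} (+1)
site 0, node LZ: L={C} ∪ Z={A} → {A,C} (+1)
site 0, node ELRSVZ: ERSV={C,T} ∩ LZ={A,C} → {C} (+0)
site 1, node ER: E={T} ∩ R={T} → {T} (+0)
site 1, node ERV: ER={T} ∩ V={T} → {T} (+0)
site 1, node ERSV: ERV={T} ∪ S={G} → {G,T} (+1)
site 1, node LZ: L={C} ∩ Z={C} → {C} (+0)
site 1, node ELRSVZ: ERSV={G,T} ∪ LZ={C} → {C,G,T} (+1)
site 2, node ER: E={C} ∪ R={G} → {C,G} (+1)
site 2, node ERV: ER={C,G} ∪ V={A} → {A,C,G} (+1)
site 2, node ERSV: ERV={A,C,G} ∩ S={G} → {G} (+0)
site 2, node LZ: L={C} ∩ Z={C} → {C} (+0)
site 2, node ELRSVZ: ERSV={G} ∪ LZ={C} → {C,G} (+1)
site 3, node ER: E={A} ∪ R={C} → {A,C} (+1)
site 3, node ERV: ER={A,C} ∪ V={G} → {A,C,G} (+1)
site 3, node ERSV: ERV={A,C,G} ∩ S={G} → {G} (+0)
site 3, node LZ: L={T} ∩ Z={T} → {T} (+0)
site 3, node ELRSVZ: ERSV={G} ∪ LZ={T} → {G,T} (+1)
site 4, node ER: E={G} ∪ R={C} → {C,G} (+1)
site 4, node ERV: ER={C,G} ∪ V={T} → {C,G,T} (+1)
site 4, node ERSV: ERV={C,G,T} ∪ S={A} → {A,C,G,T} (+1)
site 4, node LZ: L={G} ∪ Z={A} → {A,G} (+1)
site 4, node ELRSVZ: ERSV={A,C,G,T} ∩ LZ={A,G} → {A,G} (+0)
site 5, node ER: E={C} ∪ R={G} → {C,G} (+1)
site 5, node ERV: ER={C,G} ∩ V={G} → {G} (+0)
site 5, node ERSV: ERV={G} ∪ S={C} → {C,G} (+1)
site 5, node LZ: L={T} ∪ Z={G} → {G,T} (+1)
site 5, node ELRSVZ: ERSV={C,G} ∩ LZ={G,T} → {G} (+0)
per-site changes: [3, 2, 3, 3, 4, 3]; total = 18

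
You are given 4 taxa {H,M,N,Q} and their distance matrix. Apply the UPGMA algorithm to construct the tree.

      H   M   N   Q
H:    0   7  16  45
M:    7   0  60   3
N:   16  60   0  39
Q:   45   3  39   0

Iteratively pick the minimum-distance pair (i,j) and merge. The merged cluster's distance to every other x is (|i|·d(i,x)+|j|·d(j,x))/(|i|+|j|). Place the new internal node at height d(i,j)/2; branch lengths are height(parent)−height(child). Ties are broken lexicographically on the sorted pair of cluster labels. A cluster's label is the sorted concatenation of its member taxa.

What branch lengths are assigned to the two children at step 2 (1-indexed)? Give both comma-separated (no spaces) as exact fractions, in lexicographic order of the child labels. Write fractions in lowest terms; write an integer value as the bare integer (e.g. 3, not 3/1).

iteration 1: select M,Q (d=3); attach at lengths (3/2, 3/2); label the merged cluster MQ
  updated: d(H,MQ)=26, d(MQ,N)=99/2
iteration 2: select H,N (d=16); attach at lengths (8, 8); label the merged cluster HN
  updated: d(HN,MQ)=151/4
iteration 3: select HN,MQ (d=151/4); attach at lengths (87/8, 139/8); label the merged cluster HMNQ
final tree: ((H:8,N:8):87/8,(M:3/2,Q:3/2):139/8)
total length: 189/4

8,8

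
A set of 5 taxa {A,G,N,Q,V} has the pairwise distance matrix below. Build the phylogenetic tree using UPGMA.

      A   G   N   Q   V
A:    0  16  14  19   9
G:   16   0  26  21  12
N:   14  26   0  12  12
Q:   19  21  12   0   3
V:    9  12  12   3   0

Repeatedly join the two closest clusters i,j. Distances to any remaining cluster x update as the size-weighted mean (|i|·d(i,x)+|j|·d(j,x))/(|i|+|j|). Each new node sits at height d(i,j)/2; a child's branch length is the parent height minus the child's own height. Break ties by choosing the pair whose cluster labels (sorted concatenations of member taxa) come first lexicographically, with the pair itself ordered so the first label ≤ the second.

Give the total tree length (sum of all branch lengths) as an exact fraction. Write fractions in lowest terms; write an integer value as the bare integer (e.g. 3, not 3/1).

133/4

1. join Q+V (d=3) ⇒ QV; edges |Q|=3/2, |V|=3/2
  updated: d(A,QV)=14, d(G,QV)=33/2, d(N,QV)=12
2. join N+QV (d=12) ⇒ NQV; edges |N|=6, |QV|=9/2
  updated: d(A,NQV)=14, d(G,NQV)=59/3
3. join A+NQV (d=14) ⇒ ANQV; edges |A|=7, |NQV|=1
  updated: d(ANQV,G)=75/4
4. join ANQV+G (d=75/4) ⇒ AGNQV; edges |ANQV|=19/8, |G|=75/8
final tree: ((A:7,(N:6,(Q:3/2,V:3/2):9/2):1):19/8,G:75/8)
total length: 133/4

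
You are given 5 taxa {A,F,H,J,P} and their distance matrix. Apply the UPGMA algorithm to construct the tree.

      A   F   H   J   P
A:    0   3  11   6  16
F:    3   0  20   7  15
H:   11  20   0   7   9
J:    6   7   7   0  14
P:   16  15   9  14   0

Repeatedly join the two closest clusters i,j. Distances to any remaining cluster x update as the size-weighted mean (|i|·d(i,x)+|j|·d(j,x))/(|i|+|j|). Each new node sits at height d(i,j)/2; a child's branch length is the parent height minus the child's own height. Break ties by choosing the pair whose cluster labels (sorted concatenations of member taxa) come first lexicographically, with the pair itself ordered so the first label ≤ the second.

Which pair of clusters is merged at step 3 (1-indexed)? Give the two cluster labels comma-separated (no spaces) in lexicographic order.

H,P

step 1: merge (A,F) at d=3; branch lengths A→3/2, F→3/2; new cluster AF
  updated: d(AF,H)=31/2, d(AF,J)=13/2, d(AF,P)=31/2
step 2: merge (AF,J) at d=13/2; branch lengths AF→7/4, J→13/4; new cluster AFJ
  updated: d(AFJ,H)=38/3, d(AFJ,P)=15
step 3: merge (H,P) at d=9; branch lengths H→9/2, P→9/2; new cluster HP
  updated: d(AFJ,HP)=83/6
step 4: merge (AFJ,HP) at d=83/6; branch lengths AFJ→11/3, HP→29/12; new cluster AFHJP
final tree: (((A:3/2,F:3/2):7/4,J:13/4):11/3,(H:9/2,P:9/2):29/12)
total length: 277/12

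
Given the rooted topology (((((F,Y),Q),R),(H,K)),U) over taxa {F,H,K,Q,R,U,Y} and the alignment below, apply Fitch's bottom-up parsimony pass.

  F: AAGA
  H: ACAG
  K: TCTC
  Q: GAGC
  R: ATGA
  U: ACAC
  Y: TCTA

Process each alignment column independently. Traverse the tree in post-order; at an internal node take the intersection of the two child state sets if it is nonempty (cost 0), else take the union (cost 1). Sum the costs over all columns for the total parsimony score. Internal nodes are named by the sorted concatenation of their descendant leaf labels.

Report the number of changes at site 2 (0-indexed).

3

FY@0: {A} ∪ {T} = {A,T} (union, +1)
FQY@0: {A,T} ∪ {G} = {A,G,T} (union, +1)
FQRY@0: {A,G,T} ∩ {A} = {A} (intersection, +0)
HK@0: {A} ∪ {T} = {A,T} (union, +1)
FHKQRY@0: {A} ∩ {A,T} = {A} (intersection, +0)
FHKQRUY@0: {A} ∩ {A} = {A} (intersection, +0)
FY@1: {A} ∪ {C} = {A,C} (union, +1)
FQY@1: {A,C} ∩ {A} = {A} (intersection, +0)
FQRY@1: {A} ∪ {T} = {A,T} (union, +1)
HK@1: {C} ∩ {C} = {C} (intersection, +0)
FHKQRY@1: {A,T} ∪ {C} = {A,C,T} (union, +1)
FHKQRUY@1: {A,C,T} ∩ {C} = {C} (intersection, +0)
FY@2: {G} ∪ {T} = {G,T} (union, +1)
FQY@2: {G,T} ∩ {G} = {G} (intersection, +0)
FQRY@2: {G} ∩ {G} = {G} (intersection, +0)
HK@2: {A} ∪ {T} = {A,T} (union, +1)
FHKQRY@2: {G} ∪ {A,T} = {A,G,T} (union, +1)
FHKQRUY@2: {A,G,T} ∩ {A} = {A} (intersection, +0)
FY@3: {A} ∩ {A} = {A} (intersection, +0)
FQY@3: {A} ∪ {C} = {A,C} (union, +1)
FQRY@3: {A,C} ∩ {A} = {A} (intersection, +0)
HK@3: {G} ∪ {C} = {C,G} (union, +1)
FHKQRY@3: {A} ∪ {C,G} = {A,C,G} (union, +1)
FHKQRUY@3: {A,C,G} ∩ {C} = {C} (intersection, +0)
per-site changes: [3, 3, 3, 3]; total = 12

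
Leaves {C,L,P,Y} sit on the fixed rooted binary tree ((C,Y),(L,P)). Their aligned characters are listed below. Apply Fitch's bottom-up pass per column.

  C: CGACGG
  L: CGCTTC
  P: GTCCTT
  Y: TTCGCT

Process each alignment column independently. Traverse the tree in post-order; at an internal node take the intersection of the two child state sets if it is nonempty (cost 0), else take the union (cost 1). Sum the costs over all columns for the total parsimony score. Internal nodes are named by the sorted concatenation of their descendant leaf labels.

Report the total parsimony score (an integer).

11

[col 0] CY: children C:{C}, Y:{T} ∪→ {C,T}; cost 1
[col 0] LP: children L:{C}, P:{G} ∪→ {C,G}; cost 1
[col 0] CLPY: children CY:{C,T}, LP:{C,G} ∩→ {C}; cost 0
[col 1] CY: children C:{G}, Y:{T} ∪→ {G,T}; cost 1
[col 1] LP: children L:{G}, P:{T} ∪→ {G,T}; cost 1
[col 1] CLPY: children CY:{G,T}, LP:{G,T} ∩→ {G,T}; cost 0
[col 2] CY: children C:{A}, Y:{C} ∪→ {A,C}; cost 1
[col 2] LP: children L:{C}, P:{C} ∩→ {C}; cost 0
[col 2] CLPY: children CY:{A,C}, LP:{C} ∩→ {C}; cost 0
[col 3] CY: children C:{C}, Y:{G} ∪→ {C,G}; cost 1
[col 3] LP: children L:{T}, P:{C} ∪→ {C,T}; cost 1
[col 3] CLPY: children CY:{C,G}, LP:{C,T} ∩→ {C}; cost 0
[col 4] CY: children C:{G}, Y:{C} ∪→ {C,G}; cost 1
[col 4] LP: children L:{T}, P:{T} ∩→ {T}; cost 0
[col 4] CLPY: children CY:{C,G}, LP:{T} ∪→ {C,G,T}; cost 1
[col 5] CY: children C:{G}, Y:{T} ∪→ {G,T}; cost 1
[col 5] LP: children L:{C}, P:{T} ∪→ {C,T}; cost 1
[col 5] CLPY: children CY:{G,T}, LP:{C,T} ∩→ {T}; cost 0
per-site changes: [2, 2, 1, 2, 2, 2]; total = 11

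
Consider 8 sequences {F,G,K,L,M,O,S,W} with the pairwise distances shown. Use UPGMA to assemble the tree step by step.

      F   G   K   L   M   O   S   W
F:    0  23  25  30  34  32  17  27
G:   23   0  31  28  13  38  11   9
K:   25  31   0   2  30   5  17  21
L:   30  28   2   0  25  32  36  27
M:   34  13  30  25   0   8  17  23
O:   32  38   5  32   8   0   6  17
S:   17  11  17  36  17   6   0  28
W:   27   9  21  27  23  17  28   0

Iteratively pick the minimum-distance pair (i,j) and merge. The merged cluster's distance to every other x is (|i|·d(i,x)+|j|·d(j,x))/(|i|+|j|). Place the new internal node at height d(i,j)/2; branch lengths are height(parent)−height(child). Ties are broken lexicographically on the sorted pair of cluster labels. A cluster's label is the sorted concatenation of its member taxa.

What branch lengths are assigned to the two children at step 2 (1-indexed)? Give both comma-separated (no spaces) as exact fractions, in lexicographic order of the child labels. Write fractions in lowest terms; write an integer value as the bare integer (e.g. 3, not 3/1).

3,3

iteration 1: select K,L (d=2); attach at lengths (1, 1); label the merged cluster KL
  updated: d(F,KL)=55/2, d(G,KL)=59/2, d(KL,M)=55/2, d(KL,O)=37/2, d(KL,S)=53/2, d(KL,W)=24
iteration 2: select O,S (d=6); attach at lengths (3, 3); label the merged cluster OS
  updated: d(F,OS)=49/2, d(G,OS)=49/2, d(KL,OS)=45/2, d(M,OS)=25/2, d(OS,W)=45/2
iteration 3: select G,W (d=9); attach at lengths (9/2, 9/2); label the merged cluster GW
  updated: d(F,GW)=25, d(GW,KL)=107/4, d(GW,M)=18, d(GW,OS)=47/2
iteration 4: select M,OS (d=25/2); attach at lengths (25/4, 13/4); label the merged cluster MOS
  updated: d(F,MOS)=83/3, d(GW,MOS)=65/3, d(KL,MOS)=145/6
iteration 5: select GW,MOS (d=65/3); attach at lengths (19/3, 55/12); label the merged cluster GMOSW
  updated: d(F,GMOSW)=133/5, d(GMOSW,KL)=126/5
iteration 6: select GMOSW,KL (d=126/5); attach at lengths (53/30, 58/5); label the merged cluster GKLMOSW
  updated: d(F,GKLMOSW)=188/7
iteration 7: select F,GKLMOSW (d=188/7); attach at lengths (94/7, 29/35); label the merged cluster FGKLMOSW
final tree: (F:94/7,(((G:9/2,W:9/2):19/3,(M:25/4,(O:3,S:3):13/4):55/12):53/30,(K:1,L:1):58/5):29/35)
total length: 27317/420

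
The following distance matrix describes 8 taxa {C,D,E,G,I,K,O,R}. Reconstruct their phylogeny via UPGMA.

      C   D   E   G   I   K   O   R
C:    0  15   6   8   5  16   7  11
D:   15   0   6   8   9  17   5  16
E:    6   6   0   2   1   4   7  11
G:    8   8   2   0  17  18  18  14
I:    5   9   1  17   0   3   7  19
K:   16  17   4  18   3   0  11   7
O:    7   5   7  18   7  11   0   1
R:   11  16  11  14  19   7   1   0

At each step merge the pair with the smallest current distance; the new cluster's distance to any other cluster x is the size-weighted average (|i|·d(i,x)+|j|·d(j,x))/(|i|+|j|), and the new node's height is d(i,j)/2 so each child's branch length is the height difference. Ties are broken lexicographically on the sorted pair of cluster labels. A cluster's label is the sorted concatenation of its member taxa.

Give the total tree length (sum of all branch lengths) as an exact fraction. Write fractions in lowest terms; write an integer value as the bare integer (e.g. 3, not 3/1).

step 1: merge (E,I) at d=1; branch lengths E→1/2, I→1/2; new cluster EI
  updated: d(C,EI)=11/2, d(D,EI)=15/2, d(EI,G)=19/2, d(EI,K)=7/2, d(EI,O)=7, d(EI,R)=15
step 2: merge (O,R) at d=1; branch lengths O→1/2, R→1/2; new cluster OR
  updated: d(C,OR)=9, d(D,OR)=21/2, d(EI,OR)=11, d(G,OR)=16, d(K,OR)=9
step 3: merge (EI,K) at d=7/2; branch lengths EI→5/4, K→7/4; new cluster EIK
  updated: d(C,EIK)=9, d(D,EIK)=32/3, d(EIK,G)=37/3, d(EIK,OR)=31/3
step 4: merge (C,G) at d=8; branch lengths C→4, G→4; new cluster CG
  updated: d(CG,D)=23/2, d(CG,EIK)=32/3, d(CG,OR)=25/2
step 5: merge (EIK,OR) at d=31/3; branch lengths EIK→41/12, OR→14/3; new cluster EIKOR
  updated: d(CG,EIKOR)=57/5, d(D,EIKOR)=53/5
step 6: merge (D,EIKOR) at d=53/5; branch lengths D→53/10, EIKOR→2/15; new cluster DEIKOR
  updated: d(CG,DEIKOR)=137/12
step 7: merge (CG,DEIKOR) at d=137/12; branch lengths CG→41/24, DEIKOR→49/120; new cluster CDEGIKOR
final tree: ((C:4,G:4):41/24,(D:53/10,(((E:1/2,I:1/2):5/4,K:7/4):41/12,(O:1/2,R:1/2):14/3):2/15):49/120)
total length: 859/30

859/30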